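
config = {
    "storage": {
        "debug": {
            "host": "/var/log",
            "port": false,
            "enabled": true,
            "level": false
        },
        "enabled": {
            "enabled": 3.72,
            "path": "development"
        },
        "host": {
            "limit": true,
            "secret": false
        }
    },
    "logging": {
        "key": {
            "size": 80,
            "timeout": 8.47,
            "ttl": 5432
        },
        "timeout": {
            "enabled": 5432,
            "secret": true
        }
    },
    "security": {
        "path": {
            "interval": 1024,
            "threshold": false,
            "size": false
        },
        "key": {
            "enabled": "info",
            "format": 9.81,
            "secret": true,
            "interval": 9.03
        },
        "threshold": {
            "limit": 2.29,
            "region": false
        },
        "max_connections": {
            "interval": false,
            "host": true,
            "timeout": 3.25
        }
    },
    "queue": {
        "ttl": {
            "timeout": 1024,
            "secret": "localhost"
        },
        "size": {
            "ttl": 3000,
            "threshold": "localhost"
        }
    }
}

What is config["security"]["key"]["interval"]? 9.03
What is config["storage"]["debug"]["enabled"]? True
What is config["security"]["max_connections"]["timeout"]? 3.25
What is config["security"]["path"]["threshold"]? False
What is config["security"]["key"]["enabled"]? "info"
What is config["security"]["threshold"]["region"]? False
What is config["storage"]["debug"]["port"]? False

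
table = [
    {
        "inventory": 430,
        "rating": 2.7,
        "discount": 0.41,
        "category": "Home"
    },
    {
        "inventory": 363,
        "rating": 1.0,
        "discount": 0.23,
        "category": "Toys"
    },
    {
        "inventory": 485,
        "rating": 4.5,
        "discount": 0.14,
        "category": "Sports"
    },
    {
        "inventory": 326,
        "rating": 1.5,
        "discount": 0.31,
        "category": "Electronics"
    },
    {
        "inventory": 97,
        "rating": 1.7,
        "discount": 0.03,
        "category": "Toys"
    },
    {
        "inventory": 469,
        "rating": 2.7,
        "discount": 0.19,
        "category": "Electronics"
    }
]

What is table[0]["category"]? "Home"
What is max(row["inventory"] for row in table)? 485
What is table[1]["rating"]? 1.0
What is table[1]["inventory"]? 363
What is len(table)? 6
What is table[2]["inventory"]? 485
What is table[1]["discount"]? 0.23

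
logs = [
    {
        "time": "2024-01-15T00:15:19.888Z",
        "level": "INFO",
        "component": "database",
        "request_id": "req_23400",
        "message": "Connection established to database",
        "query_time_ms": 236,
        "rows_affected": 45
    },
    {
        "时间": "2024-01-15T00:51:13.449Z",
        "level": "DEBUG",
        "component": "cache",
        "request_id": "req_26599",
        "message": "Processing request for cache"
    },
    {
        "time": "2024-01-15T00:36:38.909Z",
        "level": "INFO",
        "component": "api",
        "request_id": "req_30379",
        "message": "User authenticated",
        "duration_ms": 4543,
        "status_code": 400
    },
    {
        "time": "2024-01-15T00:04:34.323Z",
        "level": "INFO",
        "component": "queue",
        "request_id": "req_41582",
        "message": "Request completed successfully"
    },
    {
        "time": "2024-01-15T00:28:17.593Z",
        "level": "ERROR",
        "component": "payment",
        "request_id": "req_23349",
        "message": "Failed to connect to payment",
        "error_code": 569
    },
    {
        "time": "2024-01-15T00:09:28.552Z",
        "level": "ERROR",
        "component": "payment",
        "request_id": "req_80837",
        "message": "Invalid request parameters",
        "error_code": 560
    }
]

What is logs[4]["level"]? "ERROR"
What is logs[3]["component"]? "queue"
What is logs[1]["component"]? "cache"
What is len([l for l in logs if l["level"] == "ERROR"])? 2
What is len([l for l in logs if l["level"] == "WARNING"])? 0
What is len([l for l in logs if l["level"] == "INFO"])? 3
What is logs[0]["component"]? "database"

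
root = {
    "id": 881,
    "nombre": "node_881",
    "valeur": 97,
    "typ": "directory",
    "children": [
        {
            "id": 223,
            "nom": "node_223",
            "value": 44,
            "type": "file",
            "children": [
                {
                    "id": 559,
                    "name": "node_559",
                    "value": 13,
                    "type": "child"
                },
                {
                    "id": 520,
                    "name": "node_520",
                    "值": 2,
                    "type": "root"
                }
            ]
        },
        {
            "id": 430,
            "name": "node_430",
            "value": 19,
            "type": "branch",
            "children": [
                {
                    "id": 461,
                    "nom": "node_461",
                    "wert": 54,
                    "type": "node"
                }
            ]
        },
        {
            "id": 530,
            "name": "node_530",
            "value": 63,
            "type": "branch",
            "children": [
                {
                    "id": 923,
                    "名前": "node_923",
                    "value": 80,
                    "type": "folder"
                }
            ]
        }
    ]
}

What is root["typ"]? "directory"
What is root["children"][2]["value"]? 63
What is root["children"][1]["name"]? "node_430"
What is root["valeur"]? 97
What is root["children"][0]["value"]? 44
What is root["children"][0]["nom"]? "node_223"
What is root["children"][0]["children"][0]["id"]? 559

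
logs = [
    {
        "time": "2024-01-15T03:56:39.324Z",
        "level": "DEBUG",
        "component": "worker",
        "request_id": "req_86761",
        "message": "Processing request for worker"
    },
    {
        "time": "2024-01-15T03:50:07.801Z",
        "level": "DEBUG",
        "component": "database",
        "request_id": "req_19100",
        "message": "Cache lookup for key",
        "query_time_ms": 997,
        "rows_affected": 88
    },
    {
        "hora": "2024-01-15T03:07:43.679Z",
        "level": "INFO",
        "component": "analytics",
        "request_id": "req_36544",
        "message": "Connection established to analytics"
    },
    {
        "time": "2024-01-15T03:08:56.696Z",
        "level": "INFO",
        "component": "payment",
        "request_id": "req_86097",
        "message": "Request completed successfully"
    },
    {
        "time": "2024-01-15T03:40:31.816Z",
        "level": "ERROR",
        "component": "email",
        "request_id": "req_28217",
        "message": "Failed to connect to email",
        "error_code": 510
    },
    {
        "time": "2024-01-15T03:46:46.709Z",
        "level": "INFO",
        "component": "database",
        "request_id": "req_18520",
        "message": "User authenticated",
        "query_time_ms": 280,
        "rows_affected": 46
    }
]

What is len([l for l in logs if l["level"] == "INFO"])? 3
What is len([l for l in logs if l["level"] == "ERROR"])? 1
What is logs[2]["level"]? "INFO"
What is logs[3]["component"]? "payment"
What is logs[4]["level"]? "ERROR"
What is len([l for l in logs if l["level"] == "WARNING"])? 0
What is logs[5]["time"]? "2024-01-15T03:46:46.709Z"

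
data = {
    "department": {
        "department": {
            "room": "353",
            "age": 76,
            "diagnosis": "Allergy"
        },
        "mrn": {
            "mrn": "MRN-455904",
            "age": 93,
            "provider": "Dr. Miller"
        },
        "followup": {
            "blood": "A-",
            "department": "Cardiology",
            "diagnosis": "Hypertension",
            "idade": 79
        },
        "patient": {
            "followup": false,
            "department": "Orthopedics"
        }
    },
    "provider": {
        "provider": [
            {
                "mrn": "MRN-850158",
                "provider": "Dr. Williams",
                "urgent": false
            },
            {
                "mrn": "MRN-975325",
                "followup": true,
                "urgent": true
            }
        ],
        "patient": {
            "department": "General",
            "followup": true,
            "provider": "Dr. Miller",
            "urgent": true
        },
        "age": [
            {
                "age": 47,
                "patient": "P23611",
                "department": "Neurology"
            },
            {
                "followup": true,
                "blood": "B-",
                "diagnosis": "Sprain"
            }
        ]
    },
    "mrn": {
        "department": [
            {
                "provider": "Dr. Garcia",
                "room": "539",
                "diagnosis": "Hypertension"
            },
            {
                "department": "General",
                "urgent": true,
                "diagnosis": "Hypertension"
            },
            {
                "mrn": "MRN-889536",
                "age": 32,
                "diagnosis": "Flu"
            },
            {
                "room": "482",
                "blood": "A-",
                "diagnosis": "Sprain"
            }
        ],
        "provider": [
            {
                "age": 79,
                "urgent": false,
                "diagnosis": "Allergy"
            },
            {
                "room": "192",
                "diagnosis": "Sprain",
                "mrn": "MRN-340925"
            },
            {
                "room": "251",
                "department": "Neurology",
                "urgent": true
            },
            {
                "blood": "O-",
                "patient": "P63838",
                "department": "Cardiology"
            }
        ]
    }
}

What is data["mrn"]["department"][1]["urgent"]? True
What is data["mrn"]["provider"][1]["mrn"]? "MRN-340925"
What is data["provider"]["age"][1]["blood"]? "B-"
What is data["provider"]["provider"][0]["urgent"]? False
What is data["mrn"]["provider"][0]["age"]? 79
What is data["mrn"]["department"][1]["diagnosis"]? "Hypertension"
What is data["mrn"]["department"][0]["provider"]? "Dr. Garcia"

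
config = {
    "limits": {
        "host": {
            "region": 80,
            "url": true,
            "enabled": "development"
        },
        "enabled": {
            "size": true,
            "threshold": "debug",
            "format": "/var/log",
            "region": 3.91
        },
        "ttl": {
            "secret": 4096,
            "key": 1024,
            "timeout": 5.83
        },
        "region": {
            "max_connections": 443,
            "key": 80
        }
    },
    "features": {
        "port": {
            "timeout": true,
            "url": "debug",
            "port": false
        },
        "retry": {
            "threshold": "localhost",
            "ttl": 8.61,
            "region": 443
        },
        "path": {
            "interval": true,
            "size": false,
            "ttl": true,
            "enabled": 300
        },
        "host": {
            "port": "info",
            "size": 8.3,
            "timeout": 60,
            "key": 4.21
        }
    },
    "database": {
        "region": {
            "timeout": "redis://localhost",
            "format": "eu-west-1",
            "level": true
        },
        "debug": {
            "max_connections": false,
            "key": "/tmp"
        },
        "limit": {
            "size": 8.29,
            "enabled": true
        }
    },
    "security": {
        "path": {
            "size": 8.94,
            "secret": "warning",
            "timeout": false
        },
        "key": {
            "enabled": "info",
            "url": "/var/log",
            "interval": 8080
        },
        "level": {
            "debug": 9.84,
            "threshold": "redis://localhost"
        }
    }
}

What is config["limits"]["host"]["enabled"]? "development"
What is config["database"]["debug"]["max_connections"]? False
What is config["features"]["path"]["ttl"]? True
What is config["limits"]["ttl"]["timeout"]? 5.83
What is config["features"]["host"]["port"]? "info"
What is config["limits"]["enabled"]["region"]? 3.91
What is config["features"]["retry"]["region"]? 443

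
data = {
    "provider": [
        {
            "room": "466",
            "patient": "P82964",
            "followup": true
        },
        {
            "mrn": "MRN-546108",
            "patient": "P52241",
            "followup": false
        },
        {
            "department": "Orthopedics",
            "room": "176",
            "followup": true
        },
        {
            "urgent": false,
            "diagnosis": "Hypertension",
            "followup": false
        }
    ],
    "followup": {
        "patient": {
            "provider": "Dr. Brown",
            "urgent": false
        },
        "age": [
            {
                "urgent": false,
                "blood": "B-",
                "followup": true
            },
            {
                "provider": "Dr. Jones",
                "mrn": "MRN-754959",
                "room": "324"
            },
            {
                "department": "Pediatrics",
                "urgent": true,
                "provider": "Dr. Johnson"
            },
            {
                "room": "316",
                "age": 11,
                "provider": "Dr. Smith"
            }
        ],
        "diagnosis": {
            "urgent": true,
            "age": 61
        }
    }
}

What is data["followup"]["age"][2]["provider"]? "Dr. Johnson"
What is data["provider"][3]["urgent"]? False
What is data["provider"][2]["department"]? "Orthopedics"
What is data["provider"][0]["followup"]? True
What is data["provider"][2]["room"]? "176"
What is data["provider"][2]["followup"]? True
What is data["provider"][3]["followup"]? False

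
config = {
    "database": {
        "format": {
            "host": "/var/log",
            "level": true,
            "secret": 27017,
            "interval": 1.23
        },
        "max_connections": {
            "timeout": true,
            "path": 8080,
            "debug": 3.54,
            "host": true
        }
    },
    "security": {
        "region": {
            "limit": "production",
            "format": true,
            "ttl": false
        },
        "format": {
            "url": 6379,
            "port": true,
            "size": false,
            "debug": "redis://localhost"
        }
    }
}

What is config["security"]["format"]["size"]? False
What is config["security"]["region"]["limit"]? "production"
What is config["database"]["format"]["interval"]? 1.23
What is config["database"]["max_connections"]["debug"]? 3.54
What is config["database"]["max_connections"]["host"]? True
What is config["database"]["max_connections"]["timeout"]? True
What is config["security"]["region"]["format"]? True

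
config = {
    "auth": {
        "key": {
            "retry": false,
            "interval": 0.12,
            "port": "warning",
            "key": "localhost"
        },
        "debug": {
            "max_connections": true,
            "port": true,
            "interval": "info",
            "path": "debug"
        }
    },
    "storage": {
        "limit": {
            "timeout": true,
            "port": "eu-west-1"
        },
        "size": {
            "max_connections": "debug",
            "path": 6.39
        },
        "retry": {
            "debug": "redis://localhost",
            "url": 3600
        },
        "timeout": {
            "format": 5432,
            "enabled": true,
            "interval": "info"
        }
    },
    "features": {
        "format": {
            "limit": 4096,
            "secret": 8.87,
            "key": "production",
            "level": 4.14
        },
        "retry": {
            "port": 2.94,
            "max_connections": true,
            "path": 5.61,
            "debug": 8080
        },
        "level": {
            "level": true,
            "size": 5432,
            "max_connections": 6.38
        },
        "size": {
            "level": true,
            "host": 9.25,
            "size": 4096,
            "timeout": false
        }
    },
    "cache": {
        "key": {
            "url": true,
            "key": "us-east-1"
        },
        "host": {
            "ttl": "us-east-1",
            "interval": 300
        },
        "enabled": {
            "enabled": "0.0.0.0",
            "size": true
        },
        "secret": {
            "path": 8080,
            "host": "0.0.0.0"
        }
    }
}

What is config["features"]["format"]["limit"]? 4096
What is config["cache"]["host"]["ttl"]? "us-east-1"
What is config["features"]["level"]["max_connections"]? 6.38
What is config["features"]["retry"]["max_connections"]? True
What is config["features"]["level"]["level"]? True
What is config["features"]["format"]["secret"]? 8.87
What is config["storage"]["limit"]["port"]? "eu-west-1"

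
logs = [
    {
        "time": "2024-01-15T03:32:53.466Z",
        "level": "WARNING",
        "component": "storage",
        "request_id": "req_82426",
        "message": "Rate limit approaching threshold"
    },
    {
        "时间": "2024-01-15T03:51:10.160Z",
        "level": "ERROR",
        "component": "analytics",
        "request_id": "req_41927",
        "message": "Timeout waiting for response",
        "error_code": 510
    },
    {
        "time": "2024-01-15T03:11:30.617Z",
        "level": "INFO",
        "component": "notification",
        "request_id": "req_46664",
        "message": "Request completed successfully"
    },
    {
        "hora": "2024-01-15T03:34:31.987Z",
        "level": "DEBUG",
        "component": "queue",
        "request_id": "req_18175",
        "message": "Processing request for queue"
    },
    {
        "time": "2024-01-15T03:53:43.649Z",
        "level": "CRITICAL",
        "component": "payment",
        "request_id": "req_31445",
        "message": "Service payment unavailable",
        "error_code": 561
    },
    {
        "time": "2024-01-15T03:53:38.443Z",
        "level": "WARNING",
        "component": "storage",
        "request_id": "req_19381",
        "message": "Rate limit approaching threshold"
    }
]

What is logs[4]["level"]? "CRITICAL"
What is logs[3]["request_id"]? "req_18175"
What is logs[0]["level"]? "WARNING"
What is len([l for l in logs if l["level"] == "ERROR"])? 1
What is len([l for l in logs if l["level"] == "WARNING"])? 2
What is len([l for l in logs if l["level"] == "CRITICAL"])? 1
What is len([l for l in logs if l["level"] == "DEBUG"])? 1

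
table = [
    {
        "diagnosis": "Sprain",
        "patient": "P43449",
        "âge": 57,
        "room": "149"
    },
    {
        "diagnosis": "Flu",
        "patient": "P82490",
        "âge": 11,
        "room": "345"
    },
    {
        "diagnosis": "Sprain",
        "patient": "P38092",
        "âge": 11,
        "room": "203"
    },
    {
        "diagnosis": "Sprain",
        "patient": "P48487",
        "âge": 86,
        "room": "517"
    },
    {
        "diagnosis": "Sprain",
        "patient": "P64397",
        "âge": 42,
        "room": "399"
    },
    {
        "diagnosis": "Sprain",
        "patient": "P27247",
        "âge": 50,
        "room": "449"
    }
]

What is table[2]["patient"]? "P38092"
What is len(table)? 6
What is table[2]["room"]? "203"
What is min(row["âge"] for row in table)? 11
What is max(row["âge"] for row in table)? 86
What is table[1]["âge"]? 11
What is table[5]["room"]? "449"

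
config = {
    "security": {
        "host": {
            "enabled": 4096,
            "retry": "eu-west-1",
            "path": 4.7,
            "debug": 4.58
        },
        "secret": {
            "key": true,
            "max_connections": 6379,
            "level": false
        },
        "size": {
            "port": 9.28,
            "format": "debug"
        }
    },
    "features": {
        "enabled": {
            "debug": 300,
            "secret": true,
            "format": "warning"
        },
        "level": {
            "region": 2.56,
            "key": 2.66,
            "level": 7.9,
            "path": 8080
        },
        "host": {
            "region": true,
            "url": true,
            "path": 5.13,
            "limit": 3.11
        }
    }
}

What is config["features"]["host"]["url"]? True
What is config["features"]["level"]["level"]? 7.9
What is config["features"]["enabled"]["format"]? "warning"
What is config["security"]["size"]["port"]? 9.28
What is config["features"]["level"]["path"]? 8080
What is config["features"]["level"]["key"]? 2.66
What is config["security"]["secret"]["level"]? False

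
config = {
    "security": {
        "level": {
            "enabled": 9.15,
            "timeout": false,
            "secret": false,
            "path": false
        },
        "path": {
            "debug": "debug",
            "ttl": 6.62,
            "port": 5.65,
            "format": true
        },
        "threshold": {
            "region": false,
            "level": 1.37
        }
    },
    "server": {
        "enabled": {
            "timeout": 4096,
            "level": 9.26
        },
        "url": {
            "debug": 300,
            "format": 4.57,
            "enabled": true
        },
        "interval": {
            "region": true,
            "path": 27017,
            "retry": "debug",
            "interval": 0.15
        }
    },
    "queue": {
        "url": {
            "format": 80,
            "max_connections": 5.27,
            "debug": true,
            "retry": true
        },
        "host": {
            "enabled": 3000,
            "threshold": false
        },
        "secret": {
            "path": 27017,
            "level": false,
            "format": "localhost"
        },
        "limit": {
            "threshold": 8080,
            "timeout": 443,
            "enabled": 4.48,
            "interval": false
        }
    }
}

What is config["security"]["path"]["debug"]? "debug"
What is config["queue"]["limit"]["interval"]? False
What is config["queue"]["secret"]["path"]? 27017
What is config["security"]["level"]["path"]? False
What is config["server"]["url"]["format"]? 4.57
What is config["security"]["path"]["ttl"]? 6.62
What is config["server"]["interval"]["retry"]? "debug"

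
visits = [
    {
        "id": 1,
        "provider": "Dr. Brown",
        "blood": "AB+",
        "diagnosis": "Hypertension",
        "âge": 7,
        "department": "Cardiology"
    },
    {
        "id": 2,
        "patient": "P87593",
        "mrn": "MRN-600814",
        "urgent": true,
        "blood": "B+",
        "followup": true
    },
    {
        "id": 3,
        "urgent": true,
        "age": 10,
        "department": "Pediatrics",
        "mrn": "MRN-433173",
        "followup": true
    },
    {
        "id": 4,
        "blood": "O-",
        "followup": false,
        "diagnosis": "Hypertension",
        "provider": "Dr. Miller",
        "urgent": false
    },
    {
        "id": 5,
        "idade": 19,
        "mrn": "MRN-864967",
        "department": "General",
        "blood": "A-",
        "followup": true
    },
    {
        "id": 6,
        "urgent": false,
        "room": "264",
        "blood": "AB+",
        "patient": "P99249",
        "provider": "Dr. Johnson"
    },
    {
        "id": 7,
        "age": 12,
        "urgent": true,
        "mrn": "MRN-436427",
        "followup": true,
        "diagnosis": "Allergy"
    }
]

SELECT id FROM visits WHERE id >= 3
[3, 4, 5, 6, 7]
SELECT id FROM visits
[1, 2, 3, 4, 5, 6, 7]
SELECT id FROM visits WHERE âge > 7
[]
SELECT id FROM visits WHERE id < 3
[1, 2]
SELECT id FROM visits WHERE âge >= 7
[1]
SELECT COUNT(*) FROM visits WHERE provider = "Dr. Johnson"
1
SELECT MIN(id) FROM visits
1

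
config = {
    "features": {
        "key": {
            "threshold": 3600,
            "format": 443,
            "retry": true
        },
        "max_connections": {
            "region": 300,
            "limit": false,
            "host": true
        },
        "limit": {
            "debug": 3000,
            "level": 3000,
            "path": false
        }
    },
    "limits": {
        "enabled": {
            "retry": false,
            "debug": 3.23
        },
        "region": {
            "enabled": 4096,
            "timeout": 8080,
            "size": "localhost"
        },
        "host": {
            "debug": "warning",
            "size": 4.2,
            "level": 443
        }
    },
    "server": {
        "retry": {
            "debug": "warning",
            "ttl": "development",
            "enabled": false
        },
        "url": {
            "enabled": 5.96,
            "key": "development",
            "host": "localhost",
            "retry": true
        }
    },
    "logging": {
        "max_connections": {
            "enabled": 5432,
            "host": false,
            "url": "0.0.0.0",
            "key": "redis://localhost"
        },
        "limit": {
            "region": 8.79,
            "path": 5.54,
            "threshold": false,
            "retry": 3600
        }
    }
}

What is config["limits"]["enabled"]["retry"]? False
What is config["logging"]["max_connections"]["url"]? "0.0.0.0"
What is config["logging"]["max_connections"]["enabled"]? 5432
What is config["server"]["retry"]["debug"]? "warning"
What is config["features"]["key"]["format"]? 443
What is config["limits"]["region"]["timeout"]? 8080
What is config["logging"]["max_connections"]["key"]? "redis://localhost"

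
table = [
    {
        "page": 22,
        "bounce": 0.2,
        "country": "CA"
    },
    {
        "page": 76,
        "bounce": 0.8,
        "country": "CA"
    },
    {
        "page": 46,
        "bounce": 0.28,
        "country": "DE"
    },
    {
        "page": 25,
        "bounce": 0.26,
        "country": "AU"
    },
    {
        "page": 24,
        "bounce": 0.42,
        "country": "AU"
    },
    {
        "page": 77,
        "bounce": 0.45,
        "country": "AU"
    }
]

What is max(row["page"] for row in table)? 77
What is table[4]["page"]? 24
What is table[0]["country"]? "CA"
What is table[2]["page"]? 46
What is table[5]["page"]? 77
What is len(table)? 6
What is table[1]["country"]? "CA"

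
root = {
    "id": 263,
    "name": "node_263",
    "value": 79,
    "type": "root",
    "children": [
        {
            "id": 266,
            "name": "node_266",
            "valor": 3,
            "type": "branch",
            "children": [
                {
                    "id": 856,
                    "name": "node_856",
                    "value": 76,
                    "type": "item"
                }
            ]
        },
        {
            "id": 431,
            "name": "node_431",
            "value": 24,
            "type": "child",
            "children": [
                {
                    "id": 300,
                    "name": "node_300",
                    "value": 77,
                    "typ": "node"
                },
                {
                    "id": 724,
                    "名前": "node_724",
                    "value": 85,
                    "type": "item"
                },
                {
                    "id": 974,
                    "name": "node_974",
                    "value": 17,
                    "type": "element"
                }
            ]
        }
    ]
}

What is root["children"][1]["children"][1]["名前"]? "node_724"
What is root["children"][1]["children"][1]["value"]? 85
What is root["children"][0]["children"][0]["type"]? "item"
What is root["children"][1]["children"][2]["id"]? 974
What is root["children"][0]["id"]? 266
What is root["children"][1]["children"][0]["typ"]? "node"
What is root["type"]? "root"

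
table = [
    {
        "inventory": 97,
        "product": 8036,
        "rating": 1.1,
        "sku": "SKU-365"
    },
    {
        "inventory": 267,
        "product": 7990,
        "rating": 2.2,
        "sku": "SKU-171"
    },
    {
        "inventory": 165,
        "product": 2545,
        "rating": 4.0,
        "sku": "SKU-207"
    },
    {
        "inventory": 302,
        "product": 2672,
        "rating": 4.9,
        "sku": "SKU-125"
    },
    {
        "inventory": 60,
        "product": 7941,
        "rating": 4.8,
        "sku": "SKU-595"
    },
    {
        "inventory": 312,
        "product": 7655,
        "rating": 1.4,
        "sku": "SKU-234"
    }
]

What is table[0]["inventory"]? 97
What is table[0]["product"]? 8036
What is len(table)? 6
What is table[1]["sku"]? "SKU-171"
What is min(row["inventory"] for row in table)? 60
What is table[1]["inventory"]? 267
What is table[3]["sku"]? "SKU-125"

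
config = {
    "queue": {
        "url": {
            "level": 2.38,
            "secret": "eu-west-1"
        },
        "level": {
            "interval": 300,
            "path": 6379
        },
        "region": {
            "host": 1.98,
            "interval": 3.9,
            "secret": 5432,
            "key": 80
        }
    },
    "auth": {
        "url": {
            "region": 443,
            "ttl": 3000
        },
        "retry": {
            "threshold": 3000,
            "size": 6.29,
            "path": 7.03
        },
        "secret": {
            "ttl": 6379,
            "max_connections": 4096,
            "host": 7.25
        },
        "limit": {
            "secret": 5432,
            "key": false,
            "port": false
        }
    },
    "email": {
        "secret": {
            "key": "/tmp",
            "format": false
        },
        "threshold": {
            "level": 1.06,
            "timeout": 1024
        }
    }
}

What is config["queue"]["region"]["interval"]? 3.9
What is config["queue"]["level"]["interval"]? 300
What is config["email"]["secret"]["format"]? False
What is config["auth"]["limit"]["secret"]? 5432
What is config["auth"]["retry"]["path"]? 7.03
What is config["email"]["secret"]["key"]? "/tmp"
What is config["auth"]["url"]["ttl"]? 3000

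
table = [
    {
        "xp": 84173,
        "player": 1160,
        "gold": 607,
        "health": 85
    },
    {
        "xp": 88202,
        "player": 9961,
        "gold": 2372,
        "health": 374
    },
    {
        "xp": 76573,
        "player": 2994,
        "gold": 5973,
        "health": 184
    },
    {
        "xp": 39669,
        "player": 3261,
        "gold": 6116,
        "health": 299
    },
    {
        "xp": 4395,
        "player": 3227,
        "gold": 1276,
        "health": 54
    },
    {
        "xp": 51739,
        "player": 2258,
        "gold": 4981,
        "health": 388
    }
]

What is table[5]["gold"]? 4981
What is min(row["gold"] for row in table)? 607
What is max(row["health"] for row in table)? 388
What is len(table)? 6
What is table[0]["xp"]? 84173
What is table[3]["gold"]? 6116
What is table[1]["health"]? 374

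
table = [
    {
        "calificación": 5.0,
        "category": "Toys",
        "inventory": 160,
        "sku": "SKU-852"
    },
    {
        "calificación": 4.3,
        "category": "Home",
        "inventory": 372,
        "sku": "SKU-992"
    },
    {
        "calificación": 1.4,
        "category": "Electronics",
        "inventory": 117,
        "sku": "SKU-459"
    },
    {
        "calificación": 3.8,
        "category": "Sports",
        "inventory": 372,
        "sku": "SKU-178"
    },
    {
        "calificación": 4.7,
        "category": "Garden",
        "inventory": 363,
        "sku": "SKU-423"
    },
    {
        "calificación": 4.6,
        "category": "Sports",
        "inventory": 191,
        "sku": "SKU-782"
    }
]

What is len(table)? 6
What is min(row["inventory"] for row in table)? 117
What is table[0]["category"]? "Toys"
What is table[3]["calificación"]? 3.8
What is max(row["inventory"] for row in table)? 372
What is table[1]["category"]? "Home"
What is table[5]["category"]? "Sports"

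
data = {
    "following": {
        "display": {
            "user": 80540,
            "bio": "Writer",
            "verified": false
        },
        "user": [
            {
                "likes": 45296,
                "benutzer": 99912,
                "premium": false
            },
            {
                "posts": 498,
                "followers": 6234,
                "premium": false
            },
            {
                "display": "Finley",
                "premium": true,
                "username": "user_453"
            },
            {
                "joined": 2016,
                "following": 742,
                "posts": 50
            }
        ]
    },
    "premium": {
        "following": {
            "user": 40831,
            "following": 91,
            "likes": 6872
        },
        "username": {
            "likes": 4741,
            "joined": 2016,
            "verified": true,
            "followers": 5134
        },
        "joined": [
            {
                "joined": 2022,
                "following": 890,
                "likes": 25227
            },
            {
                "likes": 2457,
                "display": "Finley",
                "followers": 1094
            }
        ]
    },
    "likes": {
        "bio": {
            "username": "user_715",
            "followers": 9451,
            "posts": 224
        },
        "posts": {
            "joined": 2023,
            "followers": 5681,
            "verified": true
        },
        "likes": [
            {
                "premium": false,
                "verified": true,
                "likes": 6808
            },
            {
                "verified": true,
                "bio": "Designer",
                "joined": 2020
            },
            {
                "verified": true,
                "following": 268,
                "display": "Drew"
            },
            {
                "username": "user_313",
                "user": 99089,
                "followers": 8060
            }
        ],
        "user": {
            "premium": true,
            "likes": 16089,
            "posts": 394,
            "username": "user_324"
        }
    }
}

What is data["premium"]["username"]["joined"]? 2016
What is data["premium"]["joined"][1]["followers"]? 1094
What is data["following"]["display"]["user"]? 80540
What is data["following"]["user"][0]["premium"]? False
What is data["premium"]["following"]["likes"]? 6872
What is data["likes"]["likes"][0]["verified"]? True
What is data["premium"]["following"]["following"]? 91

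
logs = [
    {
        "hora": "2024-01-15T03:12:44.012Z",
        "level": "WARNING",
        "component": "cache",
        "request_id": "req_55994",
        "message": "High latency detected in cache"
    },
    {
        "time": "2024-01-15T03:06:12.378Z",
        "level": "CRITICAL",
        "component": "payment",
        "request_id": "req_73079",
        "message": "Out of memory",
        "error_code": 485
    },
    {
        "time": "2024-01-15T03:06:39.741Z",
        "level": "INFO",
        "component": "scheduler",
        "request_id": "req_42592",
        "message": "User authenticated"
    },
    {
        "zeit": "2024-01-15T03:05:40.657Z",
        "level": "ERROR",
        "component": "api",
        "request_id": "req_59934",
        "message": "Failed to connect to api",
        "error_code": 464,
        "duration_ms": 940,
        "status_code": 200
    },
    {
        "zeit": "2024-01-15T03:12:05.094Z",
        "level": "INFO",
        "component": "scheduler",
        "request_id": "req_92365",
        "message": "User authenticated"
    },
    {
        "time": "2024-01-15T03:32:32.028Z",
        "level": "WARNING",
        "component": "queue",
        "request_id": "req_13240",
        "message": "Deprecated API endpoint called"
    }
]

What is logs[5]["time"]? "2024-01-15T03:32:32.028Z"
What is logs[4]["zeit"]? "2024-01-15T03:12:05.094Z"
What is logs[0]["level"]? "WARNING"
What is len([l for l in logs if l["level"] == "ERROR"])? 1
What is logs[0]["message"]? "High latency detected in cache"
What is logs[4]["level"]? "INFO"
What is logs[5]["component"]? "queue"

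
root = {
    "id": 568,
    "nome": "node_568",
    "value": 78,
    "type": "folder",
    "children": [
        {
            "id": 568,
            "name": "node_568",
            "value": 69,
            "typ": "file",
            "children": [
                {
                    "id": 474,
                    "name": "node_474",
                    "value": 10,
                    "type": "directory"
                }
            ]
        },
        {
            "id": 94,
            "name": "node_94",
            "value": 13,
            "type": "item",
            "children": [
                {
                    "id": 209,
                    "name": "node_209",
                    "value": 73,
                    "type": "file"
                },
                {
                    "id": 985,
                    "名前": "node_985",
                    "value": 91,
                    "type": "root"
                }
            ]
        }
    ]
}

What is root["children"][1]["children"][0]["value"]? 73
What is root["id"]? 568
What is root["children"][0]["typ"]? "file"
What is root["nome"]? "node_568"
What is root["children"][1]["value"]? 13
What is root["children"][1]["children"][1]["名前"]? "node_985"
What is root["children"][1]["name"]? "node_94"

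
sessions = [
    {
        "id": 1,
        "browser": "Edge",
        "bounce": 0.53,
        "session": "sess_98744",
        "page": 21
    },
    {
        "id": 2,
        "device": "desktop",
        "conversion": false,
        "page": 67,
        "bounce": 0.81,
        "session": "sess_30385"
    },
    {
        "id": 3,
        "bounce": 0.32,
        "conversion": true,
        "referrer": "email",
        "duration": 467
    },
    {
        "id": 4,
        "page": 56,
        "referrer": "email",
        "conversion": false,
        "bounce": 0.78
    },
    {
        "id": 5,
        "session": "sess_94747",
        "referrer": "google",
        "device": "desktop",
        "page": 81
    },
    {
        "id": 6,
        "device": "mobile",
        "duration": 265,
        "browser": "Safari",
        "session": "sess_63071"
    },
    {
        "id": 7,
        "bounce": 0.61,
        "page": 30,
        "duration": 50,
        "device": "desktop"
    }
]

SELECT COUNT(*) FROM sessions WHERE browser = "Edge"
1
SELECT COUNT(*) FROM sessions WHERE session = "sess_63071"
1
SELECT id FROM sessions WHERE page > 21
[2, 4, 5, 7]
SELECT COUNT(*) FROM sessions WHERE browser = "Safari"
1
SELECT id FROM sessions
[1, 2, 3, 4, 5, 6, 7]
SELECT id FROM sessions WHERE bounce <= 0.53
[1, 3]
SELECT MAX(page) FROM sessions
81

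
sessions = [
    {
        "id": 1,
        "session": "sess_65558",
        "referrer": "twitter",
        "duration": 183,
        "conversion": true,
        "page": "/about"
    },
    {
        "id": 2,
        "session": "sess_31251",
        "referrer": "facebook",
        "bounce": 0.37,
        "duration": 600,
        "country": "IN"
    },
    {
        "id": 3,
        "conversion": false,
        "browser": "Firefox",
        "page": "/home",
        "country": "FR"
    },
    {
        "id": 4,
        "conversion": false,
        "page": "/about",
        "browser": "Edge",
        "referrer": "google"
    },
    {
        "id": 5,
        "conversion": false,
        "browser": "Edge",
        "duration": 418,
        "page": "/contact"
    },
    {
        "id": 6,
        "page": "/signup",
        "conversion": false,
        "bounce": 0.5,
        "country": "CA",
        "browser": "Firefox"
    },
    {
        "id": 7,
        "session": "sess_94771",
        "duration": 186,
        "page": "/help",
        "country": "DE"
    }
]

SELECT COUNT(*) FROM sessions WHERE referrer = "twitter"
1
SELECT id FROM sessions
[1, 2, 3, 4, 5, 6, 7]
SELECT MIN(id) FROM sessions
1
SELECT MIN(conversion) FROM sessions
False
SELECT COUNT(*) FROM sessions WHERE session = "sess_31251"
1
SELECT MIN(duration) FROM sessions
183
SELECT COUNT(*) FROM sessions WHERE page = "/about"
2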